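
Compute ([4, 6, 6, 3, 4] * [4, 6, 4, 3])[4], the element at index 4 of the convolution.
Use y[k] = Σ_i a[i]·b[k-i] at k=4. y[4] = 6×3 + 6×4 + 3×6 + 4×4 = 76

76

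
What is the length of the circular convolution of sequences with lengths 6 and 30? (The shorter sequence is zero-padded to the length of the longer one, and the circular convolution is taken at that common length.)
Circular convolution (zero-padding the shorter input) has length max(m, n) = max(6, 30) = 30

30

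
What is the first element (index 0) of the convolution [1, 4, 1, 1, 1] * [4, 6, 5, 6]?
Use y[k] = Σ_i a[i]·b[k-i] at k=0. y[0] = 1×4 = 4

4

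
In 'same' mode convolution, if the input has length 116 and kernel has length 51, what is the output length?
'Same' mode returns an output with the same length as the input: 116

116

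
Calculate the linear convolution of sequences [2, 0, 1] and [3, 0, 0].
y[0] = 2×3 = 6; y[1] = 2×0 + 0×3 = 0; y[2] = 2×0 + 0×0 + 1×3 = 3; y[3] = 0×0 + 1×0 = 0; y[4] = 1×0 = 0

[6, 0, 3, 0, 0]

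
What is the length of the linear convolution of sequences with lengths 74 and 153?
Linear/full convolution length: m + n - 1 = 74 + 153 - 1 = 226

226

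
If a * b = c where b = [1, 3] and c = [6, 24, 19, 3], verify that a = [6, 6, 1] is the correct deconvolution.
Forward-compute [6, 6, 1] * [1, 3]: c[0] = 6×1 = 6; c[1] = 6×3 + 6×1 = 24; c[2] = 6×3 + 1×1 = 19; c[3] = 1×3 = 3 → [6, 24, 19, 3]. Matches given c = [6, 24, 19, 3], so verified.

Verified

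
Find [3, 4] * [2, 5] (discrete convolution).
y[0] = 3×2 = 6; y[1] = 3×5 + 4×2 = 23; y[2] = 4×5 = 20

[6, 23, 20]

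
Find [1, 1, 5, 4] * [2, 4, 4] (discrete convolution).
y[0] = 1×2 = 2; y[1] = 1×4 + 1×2 = 6; y[2] = 1×4 + 1×4 + 5×2 = 18; y[3] = 1×4 + 5×4 + 4×2 = 32; y[4] = 5×4 + 4×4 = 36; y[5] = 4×4 = 16

[2, 6, 18, 32, 36, 16]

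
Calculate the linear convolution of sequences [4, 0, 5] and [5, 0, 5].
y[0] = 4×5 = 20; y[1] = 4×0 + 0×5 = 0; y[2] = 4×5 + 0×0 + 5×5 = 45; y[3] = 0×5 + 5×0 = 0; y[4] = 5×5 = 25

[20, 0, 45, 0, 25]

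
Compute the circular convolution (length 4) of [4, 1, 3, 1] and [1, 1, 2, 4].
Use y[k] = Σ_j s[j]·t[(k-j) mod 4]. y[0] = 4×1 + 1×4 + 3×2 + 1×1 = 15; y[1] = 4×1 + 1×1 + 3×4 + 1×2 = 19; y[2] = 4×2 + 1×1 + 3×1 + 1×4 = 16; y[3] = 4×4 + 1×2 + 3×1 + 1×1 = 22. Result: [15, 19, 16, 22]

[15, 19, 16, 22]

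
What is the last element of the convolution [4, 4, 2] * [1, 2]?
Use y[k] = Σ_i a[i]·b[k-i] at k=3. y[3] = 2×2 = 4

4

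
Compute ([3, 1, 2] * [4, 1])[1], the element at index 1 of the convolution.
Use y[k] = Σ_i a[i]·b[k-i] at k=1. y[1] = 3×1 + 1×4 = 7

7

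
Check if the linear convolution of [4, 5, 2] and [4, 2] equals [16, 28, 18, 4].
Recompute linear convolution of [4, 5, 2] and [4, 2]: y[0] = 4×4 = 16; y[1] = 4×2 + 5×4 = 28; y[2] = 5×2 + 2×4 = 18; y[3] = 2×2 = 4 → [16, 28, 18, 4]. Given [16, 28, 18, 4] matches, so answer: Yes

Yes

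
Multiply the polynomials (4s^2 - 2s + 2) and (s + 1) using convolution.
Ascending coefficients: a = [2, -2, 4], b = [1, 1]. c[0] = 2×1 = 2; c[1] = 2×1 + -2×1 = 0; c[2] = -2×1 + 4×1 = 2; c[3] = 4×1 = 4. Result coefficients: [2, 0, 2, 4] → 4s^3 + 2s^2 + 2

4s^3 + 2s^2 + 2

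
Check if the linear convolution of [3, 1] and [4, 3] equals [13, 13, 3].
Recompute linear convolution of [3, 1] and [4, 3]: y[0] = 3×4 = 12; y[1] = 3×3 + 1×4 = 13; y[2] = 1×3 = 3 → [12, 13, 3]. Compare to given [13, 13, 3]: they differ at index 0: given 13, correct 12, so answer: No

No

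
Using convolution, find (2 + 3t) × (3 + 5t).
Ascending coefficients: a = [2, 3], b = [3, 5]. c[0] = 2×3 = 6; c[1] = 2×5 + 3×3 = 19; c[2] = 3×5 = 15. Result coefficients: [6, 19, 15] → 6 + 19t + 15t^2

6 + 19t + 15t^2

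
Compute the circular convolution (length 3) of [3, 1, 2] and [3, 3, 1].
Use y[k] = Σ_j x[j]·h[(k-j) mod 3]. y[0] = 3×3 + 1×1 + 2×3 = 16; y[1] = 3×3 + 1×3 + 2×1 = 14; y[2] = 3×1 + 1×3 + 2×3 = 12. Result: [16, 14, 12]

[16, 14, 12]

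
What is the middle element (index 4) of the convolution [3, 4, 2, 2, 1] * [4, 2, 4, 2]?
Use y[k] = Σ_i a[i]·b[k-i] at k=4. y[4] = 4×2 + 2×4 + 2×2 + 1×4 = 24

24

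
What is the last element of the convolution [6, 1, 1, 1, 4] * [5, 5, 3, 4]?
Use y[k] = Σ_i a[i]·b[k-i] at k=7. y[7] = 4×4 = 16

16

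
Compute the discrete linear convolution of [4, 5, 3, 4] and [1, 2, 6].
y[0] = 4×1 = 4; y[1] = 4×2 + 5×1 = 13; y[2] = 4×6 + 5×2 + 3×1 = 37; y[3] = 5×6 + 3×2 + 4×1 = 40; y[4] = 3×6 + 4×2 = 26; y[5] = 4×6 = 24

[4, 13, 37, 40, 26, 24]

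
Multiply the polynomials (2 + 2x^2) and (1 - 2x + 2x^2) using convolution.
Ascending coefficients: a = [2, 0, 2], b = [1, -2, 2]. c[0] = 2×1 = 2; c[1] = 2×-2 + 0×1 = -4; c[2] = 2×2 + 0×-2 + 2×1 = 6; c[3] = 0×2 + 2×-2 = -4; c[4] = 2×2 = 4. Result coefficients: [2, -4, 6, -4, 4] → 2 - 4x + 6x^2 - 4x^3 + 4x^4

2 - 4x + 6x^2 - 4x^3 + 4x^4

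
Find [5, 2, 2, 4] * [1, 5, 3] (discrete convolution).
y[0] = 5×1 = 5; y[1] = 5×5 + 2×1 = 27; y[2] = 5×3 + 2×5 + 2×1 = 27; y[3] = 2×3 + 2×5 + 4×1 = 20; y[4] = 2×3 + 4×5 = 26; y[5] = 4×3 = 12

[5, 27, 27, 20, 26, 12]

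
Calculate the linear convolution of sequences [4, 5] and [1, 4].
y[0] = 4×1 = 4; y[1] = 4×4 + 5×1 = 21; y[2] = 5×4 = 20

[4, 21, 20]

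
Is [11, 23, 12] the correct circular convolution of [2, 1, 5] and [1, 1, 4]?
Recompute circular convolution of [2, 1, 5] and [1, 1, 4]: y[0] = 2×1 + 1×4 + 5×1 = 11; y[1] = 2×1 + 1×1 + 5×4 = 23; y[2] = 2×4 + 1×1 + 5×1 = 14 → [11, 23, 14]. Compare to given [11, 23, 12]: they differ at index 2: given 12, correct 14, so answer: No

No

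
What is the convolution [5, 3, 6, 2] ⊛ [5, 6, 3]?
y[0] = 5×5 = 25; y[1] = 5×6 + 3×5 = 45; y[2] = 5×3 + 3×6 + 6×5 = 63; y[3] = 3×3 + 6×6 + 2×5 = 55; y[4] = 6×3 + 2×6 = 30; y[5] = 2×3 = 6

[25, 45, 63, 55, 30, 6]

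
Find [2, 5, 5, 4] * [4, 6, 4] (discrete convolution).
y[0] = 2×4 = 8; y[1] = 2×6 + 5×4 = 32; y[2] = 2×4 + 5×6 + 5×4 = 58; y[3] = 5×4 + 5×6 + 4×4 = 66; y[4] = 5×4 + 4×6 = 44; y[5] = 4×4 = 16

[8, 32, 58, 66, 44, 16]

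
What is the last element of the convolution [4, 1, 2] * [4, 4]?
Use y[k] = Σ_i a[i]·b[k-i] at k=3. y[3] = 2×4 = 8

8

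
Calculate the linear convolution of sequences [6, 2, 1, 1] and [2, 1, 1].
y[0] = 6×2 = 12; y[1] = 6×1 + 2×2 = 10; y[2] = 6×1 + 2×1 + 1×2 = 10; y[3] = 2×1 + 1×1 + 1×2 = 5; y[4] = 1×1 + 1×1 = 2; y[5] = 1×1 = 1

[12, 10, 10, 5, 2, 1]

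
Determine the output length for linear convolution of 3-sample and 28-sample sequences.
Linear/full convolution length: m + n - 1 = 3 + 28 - 1 = 30

30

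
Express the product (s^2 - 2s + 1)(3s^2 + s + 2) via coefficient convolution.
Ascending coefficients: a = [1, -2, 1], b = [2, 1, 3]. c[0] = 1×2 = 2; c[1] = 1×1 + -2×2 = -3; c[2] = 1×3 + -2×1 + 1×2 = 3; c[3] = -2×3 + 1×1 = -5; c[4] = 1×3 = 3. Result coefficients: [2, -3, 3, -5, 3] → 3s^4 - 5s^3 + 3s^2 - 3s + 2

3s^4 - 5s^3 + 3s^2 - 3s + 2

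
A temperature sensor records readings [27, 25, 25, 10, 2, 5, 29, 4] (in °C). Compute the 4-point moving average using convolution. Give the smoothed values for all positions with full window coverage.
4-point moving average kernel = [1, 1, 1, 1]. Apply in 'valid' mode (full window coverage): avg[0] = (27 + 25 + 25 + 10) / 4 = 21.75; avg[1] = (25 + 25 + 10 + 2) / 4 = 15.5; avg[2] = (25 + 10 + 2 + 5) / 4 = 10.5; avg[3] = (10 + 2 + 5 + 29) / 4 = 11.5; avg[4] = (2 + 5 + 29 + 4) / 4 = 10.0. Smoothed values: [21.75, 15.5, 10.5, 11.5, 10.0]

[21.75, 15.5, 10.5, 11.5, 10.0]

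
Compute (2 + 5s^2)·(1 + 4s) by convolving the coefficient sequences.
Ascending coefficients: a = [2, 0, 5], b = [1, 4]. c[0] = 2×1 = 2; c[1] = 2×4 + 0×1 = 8; c[2] = 0×4 + 5×1 = 5; c[3] = 5×4 = 20. Result coefficients: [2, 8, 5, 20] → 2 + 8s + 5s^2 + 20s^3

2 + 8s + 5s^2 + 20s^3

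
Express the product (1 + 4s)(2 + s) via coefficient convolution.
Ascending coefficients: a = [1, 4], b = [2, 1]. c[0] = 1×2 = 2; c[1] = 1×1 + 4×2 = 9; c[2] = 4×1 = 4. Result coefficients: [2, 9, 4] → 2 + 9s + 4s^2

2 + 9s + 4s^2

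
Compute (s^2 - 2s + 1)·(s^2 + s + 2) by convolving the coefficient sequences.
Ascending coefficients: a = [1, -2, 1], b = [2, 1, 1]. c[0] = 1×2 = 2; c[1] = 1×1 + -2×2 = -3; c[2] = 1×1 + -2×1 + 1×2 = 1; c[3] = -2×1 + 1×1 = -1; c[4] = 1×1 = 1. Result coefficients: [2, -3, 1, -1, 1] → s^4 - s^3 + s^2 - 3s + 2

s^4 - s^3 + s^2 - 3s + 2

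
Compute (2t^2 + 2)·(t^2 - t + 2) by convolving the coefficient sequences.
Ascending coefficients: a = [2, 0, 2], b = [2, -1, 1]. c[0] = 2×2 = 4; c[1] = 2×-1 + 0×2 = -2; c[2] = 2×1 + 0×-1 + 2×2 = 6; c[3] = 0×1 + 2×-1 = -2; c[4] = 2×1 = 2. Result coefficients: [4, -2, 6, -2, 2] → 2t^4 - 2t^3 + 6t^2 - 2t + 4

2t^4 - 2t^3 + 6t^2 - 2t + 4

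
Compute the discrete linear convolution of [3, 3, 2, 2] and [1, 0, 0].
y[0] = 3×1 = 3; y[1] = 3×0 + 3×1 = 3; y[2] = 3×0 + 3×0 + 2×1 = 2; y[3] = 3×0 + 2×0 + 2×1 = 2; y[4] = 2×0 + 2×0 = 0; y[5] = 2×0 = 0

[3, 3, 2, 2, 0, 0]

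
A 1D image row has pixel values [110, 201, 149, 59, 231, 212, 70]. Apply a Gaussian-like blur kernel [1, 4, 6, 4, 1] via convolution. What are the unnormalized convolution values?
Convolve image row [110, 201, 149, 59, 231, 212, 70] with kernel [1, 4, 6, 4, 1]: y[0] = 110×1 = 110; y[1] = 110×4 + 201×1 = 641; y[2] = 110×6 + 201×4 + 149×1 = 1613; y[3] = 110×4 + 201×6 + 149×4 + 59×1 = 2301; y[4] = 110×1 + 201×4 + 149×6 + 59×4 + 231×1 = 2275; y[5] = 201×1 + 149×4 + 59×6 + 231×4 + 212×1 = 2287; y[6] = 149×1 + 59×4 + 231×6 + 212×4 + 70×1 = 2689; y[7] = 59×1 + 231×4 + 212×6 + 70×4 = 2535; y[8] = 231×1 + 212×4 + 70×6 = 1499; y[9] = 212×1 + 70×4 = 492; y[10] = 70×1 = 70 → [110, 641, 1613, 2301, 2275, 2287, 2689, 2535, 1499, 492, 70]. Normalization factor = sum(kernel) = 16.

[110, 641, 1613, 2301, 2275, 2287, 2689, 2535, 1499, 492, 70]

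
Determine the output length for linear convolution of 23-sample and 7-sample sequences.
Linear/full convolution length: m + n - 1 = 23 + 7 - 1 = 29

29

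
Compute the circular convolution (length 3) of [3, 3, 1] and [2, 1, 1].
Use y[k] = Σ_j f[j]·g[(k-j) mod 3]. y[0] = 3×2 + 3×1 + 1×1 = 10; y[1] = 3×1 + 3×2 + 1×1 = 10; y[2] = 3×1 + 3×1 + 1×2 = 8. Result: [10, 10, 8]

[10, 10, 8]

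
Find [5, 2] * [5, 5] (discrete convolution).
y[0] = 5×5 = 25; y[1] = 5×5 + 2×5 = 35; y[2] = 2×5 = 10

[25, 35, 10]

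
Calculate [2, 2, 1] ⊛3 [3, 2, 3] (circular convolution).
Use y[k] = Σ_j f[j]·g[(k-j) mod 3]. y[0] = 2×3 + 2×3 + 1×2 = 14; y[1] = 2×2 + 2×3 + 1×3 = 13; y[2] = 2×3 + 2×2 + 1×3 = 13. Result: [14, 13, 13]

[14, 13, 13]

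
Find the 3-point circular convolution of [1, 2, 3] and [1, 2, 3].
Use y[k] = Σ_j f[j]·g[(k-j) mod 3]. y[0] = 1×1 + 2×3 + 3×2 = 13; y[1] = 1×2 + 2×1 + 3×3 = 13; y[2] = 1×3 + 2×2 + 3×1 = 10. Result: [13, 13, 10]

[13, 13, 10]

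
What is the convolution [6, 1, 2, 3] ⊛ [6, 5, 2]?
y[0] = 6×6 = 36; y[1] = 6×5 + 1×6 = 36; y[2] = 6×2 + 1×5 + 2×6 = 29; y[3] = 1×2 + 2×5 + 3×6 = 30; y[4] = 2×2 + 3×5 = 19; y[5] = 3×2 = 6

[36, 36, 29, 30, 19, 6]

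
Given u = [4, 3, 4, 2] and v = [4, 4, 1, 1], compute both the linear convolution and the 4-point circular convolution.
Linear: y_lin[0] = 4×4 = 16; y_lin[1] = 4×4 + 3×4 = 28; y_lin[2] = 4×1 + 3×4 + 4×4 = 32; y_lin[3] = 4×1 + 3×1 + 4×4 + 2×4 = 31; y_lin[4] = 3×1 + 4×1 + 2×4 = 15; y_lin[5] = 4×1 + 2×1 = 6; y_lin[6] = 2×1 = 2 → [16, 28, 32, 31, 15, 6, 2]. Circular (length 4): y[0] = 4×4 + 3×1 + 4×1 + 2×4 = 31; y[1] = 4×4 + 3×4 + 4×1 + 2×1 = 34; y[2] = 4×1 + 3×4 + 4×4 + 2×1 = 34; y[3] = 4×1 + 3×1 + 4×4 + 2×4 = 31 → [31, 34, 34, 31]

Linear: [16, 28, 32, 31, 15, 6, 2], Circular: [31, 34, 34, 31]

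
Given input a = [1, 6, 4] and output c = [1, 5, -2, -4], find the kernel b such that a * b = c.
Output length 4 = len(a) + len(b) - 1 ⇒ len(b) = 2. Solve b forward using b[k] = (c[k] - Σ_{i≥1} a[i]·b[k-i]) / a[0]: b[0] = c[0] / a[0] = 1 / 1 = 1; b[1] = (c[1] - 6×1) / a[0] = (5 - 6×1) / 1 = -1. So b = [1, -1]. Forward-check [1, 6, 4] * [1, -1]: c[0] = 1×1 = 1; c[1] = 1×-1 + 6×1 = 5; c[2] = 6×-1 + 4×1 = -2; c[3] = 4×-1 = -4 → [1, 5, -2, -4] ✓

[1, -1]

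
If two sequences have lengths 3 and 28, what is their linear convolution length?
Linear/full convolution length: m + n - 1 = 3 + 28 - 1 = 30

30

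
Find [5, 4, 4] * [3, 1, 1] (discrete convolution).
y[0] = 5×3 = 15; y[1] = 5×1 + 4×3 = 17; y[2] = 5×1 + 4×1 + 4×3 = 21; y[3] = 4×1 + 4×1 = 8; y[4] = 4×1 = 4

[15, 17, 21, 8, 4]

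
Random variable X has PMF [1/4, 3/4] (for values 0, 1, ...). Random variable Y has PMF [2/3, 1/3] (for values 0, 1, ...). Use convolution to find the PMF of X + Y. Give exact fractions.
P(X+Y=k) = Σ_i P(X=i)·P(Y=k-i) — a convolution of [1/4, 3/4] and [2/3, 1/3]. P(X+Y=0) = (1/4)×(2/3) = 1/6; P(X+Y=1) = (1/4)×(1/3) + (3/4)×(2/3) = 1/12 + 1/2 = 7/12; P(X+Y=2) = (3/4)×(1/3) = 1/4. PMF: [1/6, 7/12, 1/4] (sums to 1 ✓)

[1/6, 7/12, 1/4]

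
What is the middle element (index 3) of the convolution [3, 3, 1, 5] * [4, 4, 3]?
Use y[k] = Σ_i a[i]·b[k-i] at k=3. y[3] = 3×3 + 1×4 + 5×4 = 33

33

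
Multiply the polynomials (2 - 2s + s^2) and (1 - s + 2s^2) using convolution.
Ascending coefficients: a = [2, -2, 1], b = [1, -1, 2]. c[0] = 2×1 = 2; c[1] = 2×-1 + -2×1 = -4; c[2] = 2×2 + -2×-1 + 1×1 = 7; c[3] = -2×2 + 1×-1 = -5; c[4] = 1×2 = 2. Result coefficients: [2, -4, 7, -5, 2] → 2 - 4s + 7s^2 - 5s^3 + 2s^4

2 - 4s + 7s^2 - 5s^3 + 2s^4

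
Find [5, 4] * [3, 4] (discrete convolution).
y[0] = 5×3 = 15; y[1] = 5×4 + 4×3 = 32; y[2] = 4×4 = 16

[15, 32, 16]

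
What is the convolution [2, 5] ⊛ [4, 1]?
y[0] = 2×4 = 8; y[1] = 2×1 + 5×4 = 22; y[2] = 5×1 = 5

[8, 22, 5]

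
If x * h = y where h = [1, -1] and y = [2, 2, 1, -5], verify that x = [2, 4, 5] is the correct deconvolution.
Forward-compute [2, 4, 5] * [1, -1]: y[0] = 2×1 = 2; y[1] = 2×-1 + 4×1 = 2; y[2] = 4×-1 + 5×1 = 1; y[3] = 5×-1 = -5 → [2, 2, 1, -5]. Matches given y = [2, 2, 1, -5], so verified.

Verified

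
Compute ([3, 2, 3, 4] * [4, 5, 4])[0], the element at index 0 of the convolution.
Use y[k] = Σ_i a[i]·b[k-i] at k=0. y[0] = 3×4 = 12

12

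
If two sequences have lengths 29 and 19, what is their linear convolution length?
Linear/full convolution length: m + n - 1 = 29 + 19 - 1 = 47

47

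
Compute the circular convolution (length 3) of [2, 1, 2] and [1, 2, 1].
Use y[k] = Σ_j u[j]·v[(k-j) mod 3]. y[0] = 2×1 + 1×1 + 2×2 = 7; y[1] = 2×2 + 1×1 + 2×1 = 7; y[2] = 2×1 + 1×2 + 2×1 = 6. Result: [7, 7, 6]

[7, 7, 6]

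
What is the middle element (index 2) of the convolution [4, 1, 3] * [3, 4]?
Use y[k] = Σ_i a[i]·b[k-i] at k=2. y[2] = 1×4 + 3×3 = 13

13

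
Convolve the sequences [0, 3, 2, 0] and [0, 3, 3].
y[0] = 0×0 = 0; y[1] = 0×3 + 3×0 = 0; y[2] = 0×3 + 3×3 + 2×0 = 9; y[3] = 3×3 + 2×3 + 0×0 = 15; y[4] = 2×3 + 0×3 = 6; y[5] = 0×3 = 0

[0, 0, 9, 15, 6, 0]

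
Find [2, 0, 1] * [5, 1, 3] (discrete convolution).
y[0] = 2×5 = 10; y[1] = 2×1 + 0×5 = 2; y[2] = 2×3 + 0×1 + 1×5 = 11; y[3] = 0×3 + 1×1 = 1; y[4] = 1×3 = 3

[10, 2, 11, 1, 3]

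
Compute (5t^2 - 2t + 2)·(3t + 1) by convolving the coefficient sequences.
Ascending coefficients: a = [2, -2, 5], b = [1, 3]. c[0] = 2×1 = 2; c[1] = 2×3 + -2×1 = 4; c[2] = -2×3 + 5×1 = -1; c[3] = 5×3 = 15. Result coefficients: [2, 4, -1, 15] → 15t^3 - t^2 + 4t + 2

15t^3 - t^2 + 4t + 2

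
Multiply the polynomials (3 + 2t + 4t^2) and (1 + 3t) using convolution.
Ascending coefficients: a = [3, 2, 4], b = [1, 3]. c[0] = 3×1 = 3; c[1] = 3×3 + 2×1 = 11; c[2] = 2×3 + 4×1 = 10; c[3] = 4×3 = 12. Result coefficients: [3, 11, 10, 12] → 3 + 11t + 10t^2 + 12t^3

3 + 11t + 10t^2 + 12t^3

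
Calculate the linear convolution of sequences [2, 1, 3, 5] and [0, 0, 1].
y[0] = 2×0 = 0; y[1] = 2×0 + 1×0 = 0; y[2] = 2×1 + 1×0 + 3×0 = 2; y[3] = 1×1 + 3×0 + 5×0 = 1; y[4] = 3×1 + 5×0 = 3; y[5] = 5×1 = 5

[0, 0, 2, 1, 3, 5]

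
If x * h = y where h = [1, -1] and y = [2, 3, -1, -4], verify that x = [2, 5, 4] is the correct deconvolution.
Forward-compute [2, 5, 4] * [1, -1]: y[0] = 2×1 = 2; y[1] = 2×-1 + 5×1 = 3; y[2] = 5×-1 + 4×1 = -1; y[3] = 4×-1 = -4 → [2, 3, -1, -4]. Matches given y = [2, 3, -1, -4], so verified.

Verified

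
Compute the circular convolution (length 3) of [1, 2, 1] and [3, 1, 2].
Use y[k] = Σ_j x[j]·h[(k-j) mod 3]. y[0] = 1×3 + 2×2 + 1×1 = 8; y[1] = 1×1 + 2×3 + 1×2 = 9; y[2] = 1×2 + 2×1 + 1×3 = 7. Result: [8, 9, 7]

[8, 9, 7]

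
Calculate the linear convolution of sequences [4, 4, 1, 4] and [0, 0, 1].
y[0] = 4×0 = 0; y[1] = 4×0 + 4×0 = 0; y[2] = 4×1 + 4×0 + 1×0 = 4; y[3] = 4×1 + 1×0 + 4×0 = 4; y[4] = 1×1 + 4×0 = 1; y[5] = 4×1 = 4

[0, 0, 4, 4, 1, 4]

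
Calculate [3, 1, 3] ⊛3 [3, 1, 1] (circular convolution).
Use y[k] = Σ_j f[j]·g[(k-j) mod 3]. y[0] = 3×3 + 1×1 + 3×1 = 13; y[1] = 3×1 + 1×3 + 3×1 = 9; y[2] = 3×1 + 1×1 + 3×3 = 13. Result: [13, 9, 13]

[13, 9, 13]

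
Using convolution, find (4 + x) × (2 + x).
Ascending coefficients: a = [4, 1], b = [2, 1]. c[0] = 4×2 = 8; c[1] = 4×1 + 1×2 = 6; c[2] = 1×1 = 1. Result coefficients: [8, 6, 1] → 8 + 6x + x^2

8 + 6x + x^2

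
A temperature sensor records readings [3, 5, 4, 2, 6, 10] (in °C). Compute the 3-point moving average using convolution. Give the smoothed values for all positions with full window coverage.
3-point moving average kernel = [1, 1, 1]. Apply in 'valid' mode (full window coverage): avg[0] = (3 + 5 + 4) / 3 = 4.0; avg[1] = (5 + 4 + 2) / 3 = 3.67; avg[2] = (4 + 2 + 6) / 3 = 4.0; avg[3] = (2 + 6 + 10) / 3 = 6.0. Smoothed values: [4.0, 3.67, 4.0, 6.0]

[4.0, 3.67, 4.0, 6.0]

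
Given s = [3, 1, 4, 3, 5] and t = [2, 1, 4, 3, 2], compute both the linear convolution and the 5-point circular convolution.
Linear: y_lin[0] = 3×2 = 6; y_lin[1] = 3×1 + 1×2 = 5; y_lin[2] = 3×4 + 1×1 + 4×2 = 21; y_lin[3] = 3×3 + 1×4 + 4×1 + 3×2 = 23; y_lin[4] = 3×2 + 1×3 + 4×4 + 3×1 + 5×2 = 38; y_lin[5] = 1×2 + 4×3 + 3×4 + 5×1 = 31; y_lin[6] = 4×2 + 3×3 + 5×4 = 37; y_lin[7] = 3×2 + 5×3 = 21; y_lin[8] = 5×2 = 10 → [6, 5, 21, 23, 38, 31, 37, 21, 10]. Circular (length 5): y[0] = 3×2 + 1×2 + 4×3 + 3×4 + 5×1 = 37; y[1] = 3×1 + 1×2 + 4×2 + 3×3 + 5×4 = 42; y[2] = 3×4 + 1×1 + 4×2 + 3×2 + 5×3 = 42; y[3] = 3×3 + 1×4 + 4×1 + 3×2 + 5×2 = 33; y[4] = 3×2 + 1×3 + 4×4 + 3×1 + 5×2 = 38 → [37, 42, 42, 33, 38]

Linear: [6, 5, 21, 23, 38, 31, 37, 21, 10], Circular: [37, 42, 42, 33, 38]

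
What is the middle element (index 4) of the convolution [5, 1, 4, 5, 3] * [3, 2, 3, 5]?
Use y[k] = Σ_i a[i]·b[k-i] at k=4. y[4] = 1×5 + 4×3 + 5×2 + 3×3 = 36

36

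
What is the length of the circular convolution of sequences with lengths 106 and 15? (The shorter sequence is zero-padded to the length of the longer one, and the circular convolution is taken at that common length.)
Circular convolution (zero-padding the shorter input) has length max(m, n) = max(106, 15) = 106

106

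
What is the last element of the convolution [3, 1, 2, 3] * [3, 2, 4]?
Use y[k] = Σ_i a[i]·b[k-i] at k=5. y[5] = 3×4 = 12

12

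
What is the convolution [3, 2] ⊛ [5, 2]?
y[0] = 3×5 = 15; y[1] = 3×2 + 2×5 = 16; y[2] = 2×2 = 4

[15, 16, 4]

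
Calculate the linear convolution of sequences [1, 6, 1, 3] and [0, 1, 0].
y[0] = 1×0 = 0; y[1] = 1×1 + 6×0 = 1; y[2] = 1×0 + 6×1 + 1×0 = 6; y[3] = 6×0 + 1×1 + 3×0 = 1; y[4] = 1×0 + 3×1 = 3; y[5] = 3×0 = 0

[0, 1, 6, 1, 3, 0]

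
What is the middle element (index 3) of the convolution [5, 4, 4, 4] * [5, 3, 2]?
Use y[k] = Σ_i a[i]·b[k-i] at k=3. y[3] = 4×2 + 4×3 + 4×5 = 40

40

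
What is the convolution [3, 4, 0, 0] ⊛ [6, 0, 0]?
y[0] = 3×6 = 18; y[1] = 3×0 + 4×6 = 24; y[2] = 3×0 + 4×0 + 0×6 = 0; y[3] = 4×0 + 0×0 + 0×6 = 0; y[4] = 0×0 + 0×0 = 0; y[5] = 0×0 = 0

[18, 24, 0, 0, 0, 0]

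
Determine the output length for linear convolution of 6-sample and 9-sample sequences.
Linear/full convolution length: m + n - 1 = 6 + 9 - 1 = 14

14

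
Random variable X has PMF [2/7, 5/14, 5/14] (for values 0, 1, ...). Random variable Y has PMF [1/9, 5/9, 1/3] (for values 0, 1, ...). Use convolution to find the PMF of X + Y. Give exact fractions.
P(X+Y=k) = Σ_i P(X=i)·P(Y=k-i) — a convolution of [2/7, 5/14, 5/14] and [1/9, 5/9, 1/3]. P(X+Y=0) = (2/7)×(1/9) = 2/63; P(X+Y=1) = (2/7)×(5/9) + (5/14)×(1/9) = 10/63 + 5/126 = 25/126; P(X+Y=2) = (2/7)×(1/3) + (5/14)×(5/9) + (5/14)×(1/9) = 2/21 + 25/126 + 5/126 = 1/3; P(X+Y=3) = (5/14)×(1/3) + (5/14)×(5/9) = 5/42 + 25/126 = 20/63; P(X+Y=4) = (5/14)×(1/3) = 5/42. PMF: [2/63, 25/126, 1/3, 20/63, 5/42] (sums to 1 ✓)

[2/63, 25/126, 1/3, 20/63, 5/42]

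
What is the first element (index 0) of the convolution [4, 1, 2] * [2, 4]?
Use y[k] = Σ_i a[i]·b[k-i] at k=0. y[0] = 4×2 = 8

8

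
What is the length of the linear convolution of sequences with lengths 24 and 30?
Linear/full convolution length: m + n - 1 = 24 + 30 - 1 = 53

53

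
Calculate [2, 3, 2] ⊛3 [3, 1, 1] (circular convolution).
Use y[k] = Σ_j a[j]·b[(k-j) mod 3]. y[0] = 2×3 + 3×1 + 2×1 = 11; y[1] = 2×1 + 3×3 + 2×1 = 13; y[2] = 2×1 + 3×1 + 2×3 = 11. Result: [11, 13, 11]

[11, 13, 11]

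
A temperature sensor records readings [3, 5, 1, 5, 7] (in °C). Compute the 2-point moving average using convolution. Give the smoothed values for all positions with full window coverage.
2-point moving average kernel = [1, 1]. Apply in 'valid' mode (full window coverage): avg[0] = (3 + 5) / 2 = 4.0; avg[1] = (5 + 1) / 2 = 3.0; avg[2] = (1 + 5) / 2 = 3.0; avg[3] = (5 + 7) / 2 = 6.0. Smoothed values: [4.0, 3.0, 3.0, 6.0]

[4.0, 3.0, 3.0, 6.0]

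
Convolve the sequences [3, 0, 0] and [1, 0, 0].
y[0] = 3×1 = 3; y[1] = 3×0 + 0×1 = 0; y[2] = 3×0 + 0×0 + 0×1 = 0; y[3] = 0×0 + 0×0 = 0; y[4] = 0×0 = 0

[3, 0, 0, 0, 0]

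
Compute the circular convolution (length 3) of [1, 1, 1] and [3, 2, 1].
Use y[k] = Σ_j u[j]·v[(k-j) mod 3]. y[0] = 1×3 + 1×1 + 1×2 = 6; y[1] = 1×2 + 1×3 + 1×1 = 6; y[2] = 1×1 + 1×2 + 1×3 = 6. Result: [6, 6, 6]

[6, 6, 6]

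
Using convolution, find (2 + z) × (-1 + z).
Ascending coefficients: a = [2, 1], b = [-1, 1]. c[0] = 2×-1 = -2; c[1] = 2×1 + 1×-1 = 1; c[2] = 1×1 = 1. Result coefficients: [-2, 1, 1] → -2 + z + z^2

-2 + z + z^2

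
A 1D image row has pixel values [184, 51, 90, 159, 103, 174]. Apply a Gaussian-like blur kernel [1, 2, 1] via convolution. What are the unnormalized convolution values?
Convolve image row [184, 51, 90, 159, 103, 174] with kernel [1, 2, 1]: y[0] = 184×1 = 184; y[1] = 184×2 + 51×1 = 419; y[2] = 184×1 + 51×2 + 90×1 = 376; y[3] = 51×1 + 90×2 + 159×1 = 390; y[4] = 90×1 + 159×2 + 103×1 = 511; y[5] = 159×1 + 103×2 + 174×1 = 539; y[6] = 103×1 + 174×2 = 451; y[7] = 174×1 = 174 → [184, 419, 376, 390, 511, 539, 451, 174]. Normalization factor = sum(kernel) = 4.

[184, 419, 376, 390, 511, 539, 451, 174]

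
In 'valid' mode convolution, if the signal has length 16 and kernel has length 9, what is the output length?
'Valid' mode counts only positions where the kernel fully overlaps the signal: m - n + 1 = 16 - 9 + 1 = 8

8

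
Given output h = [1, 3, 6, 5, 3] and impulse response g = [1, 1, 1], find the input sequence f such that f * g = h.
Deconvolve h=[1, 3, 6, 5, 3] by g=[1, 1, 1]. Since g[0]=1, solve forward: f[0] = h[0] / 1 = 1; f[1] = (h[1] - 1×1) / 1 = 2; f[2] = (h[2] - 2×1 - 1×1) / 1 = 3. So f = [1, 2, 3]. Check by forward convolution: h[0] = 1×1 = 1; h[1] = 1×1 + 2×1 = 3; h[2] = 1×1 + 2×1 + 3×1 = 6; h[3] = 2×1 + 3×1 = 5; h[4] = 3×1 = 3

[1, 2, 3]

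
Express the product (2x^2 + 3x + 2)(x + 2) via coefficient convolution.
Ascending coefficients: a = [2, 3, 2], b = [2, 1]. c[0] = 2×2 = 4; c[1] = 2×1 + 3×2 = 8; c[2] = 3×1 + 2×2 = 7; c[3] = 2×1 = 2. Result coefficients: [4, 8, 7, 2] → 2x^3 + 7x^2 + 8x + 4

2x^3 + 7x^2 + 8x + 4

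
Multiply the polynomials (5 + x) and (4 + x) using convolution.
Ascending coefficients: a = [5, 1], b = [4, 1]. c[0] = 5×4 = 20; c[1] = 5×1 + 1×4 = 9; c[2] = 1×1 = 1. Result coefficients: [20, 9, 1] → 20 + 9x + x^2

20 + 9x + x^2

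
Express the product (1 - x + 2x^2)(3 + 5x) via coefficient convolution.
Ascending coefficients: a = [1, -1, 2], b = [3, 5]. c[0] = 1×3 = 3; c[1] = 1×5 + -1×3 = 2; c[2] = -1×5 + 2×3 = 1; c[3] = 2×5 = 10. Result coefficients: [3, 2, 1, 10] → 3 + 2x + x^2 + 10x^3

3 + 2x + x^2 + 10x^3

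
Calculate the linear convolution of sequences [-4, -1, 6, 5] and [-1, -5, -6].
y[0] = -4×-1 = 4; y[1] = -4×-5 + -1×-1 = 21; y[2] = -4×-6 + -1×-5 + 6×-1 = 23; y[3] = -1×-6 + 6×-5 + 5×-1 = -29; y[4] = 6×-6 + 5×-5 = -61; y[5] = 5×-6 = -30

[4, 21, 23, -29, -61, -30]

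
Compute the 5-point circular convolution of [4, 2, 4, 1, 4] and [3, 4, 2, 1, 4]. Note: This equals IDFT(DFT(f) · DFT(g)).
Either evaluate y[k] = Σ_j f[j]·g[(k-j) mod 5] directly, or use IDFT(DFT(f) · DFT(g)). y[0] = 4×3 + 2×4 + 4×1 + 1×2 + 4×4 = 42; y[1] = 4×4 + 2×3 + 4×4 + 1×1 + 4×2 = 47; y[2] = 4×2 + 2×4 + 4×3 + 1×4 + 4×1 = 36; y[3] = 4×1 + 2×2 + 4×4 + 1×3 + 4×4 = 43; y[4] = 4×4 + 2×1 + 4×2 + 1×4 + 4×3 = 42. Result: [42, 47, 36, 43, 42]

[42, 47, 36, 43, 42]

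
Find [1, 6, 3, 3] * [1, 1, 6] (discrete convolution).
y[0] = 1×1 = 1; y[1] = 1×1 + 6×1 = 7; y[2] = 1×6 + 6×1 + 3×1 = 15; y[3] = 6×6 + 3×1 + 3×1 = 42; y[4] = 3×6 + 3×1 = 21; y[5] = 3×6 = 18

[1, 7, 15, 42, 21, 18]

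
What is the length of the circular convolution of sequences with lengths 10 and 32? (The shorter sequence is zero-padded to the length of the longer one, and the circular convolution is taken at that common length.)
Circular convolution (zero-padding the shorter input) has length max(m, n) = max(10, 32) = 32

32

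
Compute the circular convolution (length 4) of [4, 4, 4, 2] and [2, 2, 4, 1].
Use y[k] = Σ_j f[j]·g[(k-j) mod 4]. y[0] = 4×2 + 4×1 + 4×4 + 2×2 = 32; y[1] = 4×2 + 4×2 + 4×1 + 2×4 = 28; y[2] = 4×4 + 4×2 + 4×2 + 2×1 = 34; y[3] = 4×1 + 4×4 + 4×2 + 2×2 = 32. Result: [32, 28, 34, 32]

[32, 28, 34, 32]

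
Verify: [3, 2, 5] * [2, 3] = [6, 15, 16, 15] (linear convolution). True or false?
Recompute linear convolution of [3, 2, 5] and [2, 3]: y[0] = 3×2 = 6; y[1] = 3×3 + 2×2 = 13; y[2] = 2×3 + 5×2 = 16; y[3] = 5×3 = 15 → [6, 13, 16, 15]. Compare to given [6, 15, 16, 15]: they differ at index 1: given 15, correct 13, so answer: No

No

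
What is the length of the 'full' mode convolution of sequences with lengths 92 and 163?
Linear/full convolution length: m + n - 1 = 92 + 163 - 1 = 254

254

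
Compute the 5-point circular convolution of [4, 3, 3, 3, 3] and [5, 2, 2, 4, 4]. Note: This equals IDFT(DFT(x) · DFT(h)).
Either evaluate y[k] = Σ_j x[j]·h[(k-j) mod 5] directly, or use IDFT(DFT(x) · DFT(h)). y[0] = 4×5 + 3×4 + 3×4 + 3×2 + 3×2 = 56; y[1] = 4×2 + 3×5 + 3×4 + 3×4 + 3×2 = 53; y[2] = 4×2 + 3×2 + 3×5 + 3×4 + 3×4 = 53; y[3] = 4×4 + 3×2 + 3×2 + 3×5 + 3×4 = 55; y[4] = 4×4 + 3×4 + 3×2 + 3×2 + 3×5 = 55. Result: [56, 53, 53, 55, 55]

[56, 53, 53, 55, 55]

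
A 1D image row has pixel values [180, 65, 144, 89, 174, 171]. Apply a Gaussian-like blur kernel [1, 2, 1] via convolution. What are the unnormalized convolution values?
Convolve image row [180, 65, 144, 89, 174, 171] with kernel [1, 2, 1]: y[0] = 180×1 = 180; y[1] = 180×2 + 65×1 = 425; y[2] = 180×1 + 65×2 + 144×1 = 454; y[3] = 65×1 + 144×2 + 89×1 = 442; y[4] = 144×1 + 89×2 + 174×1 = 496; y[5] = 89×1 + 174×2 + 171×1 = 608; y[6] = 174×1 + 171×2 = 516; y[7] = 171×1 = 171 → [180, 425, 454, 442, 496, 608, 516, 171]. Normalization factor = sum(kernel) = 4.

[180, 425, 454, 442, 496, 608, 516, 171]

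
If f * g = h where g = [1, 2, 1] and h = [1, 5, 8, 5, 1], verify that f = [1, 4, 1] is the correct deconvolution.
Forward-compute [1, 4, 1] * [1, 2, 1]: h[0] = 1×1 = 1; h[1] = 1×2 + 4×1 = 6; h[2] = 1×1 + 4×2 + 1×1 = 10; h[3] = 4×1 + 1×2 = 6; h[4] = 1×1 = 1 → [1, 6, 10, 6, 1]. Does not match given h = [1, 5, 8, 5, 1].

Not verified. [1, 4, 1] * [1, 2, 1] = [1, 6, 10, 6, 1], which differs from [1, 5, 8, 5, 1] at index 1.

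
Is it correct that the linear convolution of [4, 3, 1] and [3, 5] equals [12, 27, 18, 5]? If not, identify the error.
Recompute linear convolution of [4, 3, 1] and [3, 5]: y[0] = 4×3 = 12; y[1] = 4×5 + 3×3 = 29; y[2] = 3×5 + 1×3 = 18; y[3] = 1×5 = 5 → [12, 29, 18, 5]. Compare to given [12, 27, 18, 5]: they differ at index 1: given 27, correct 29, so answer: No

No. Error at index 1: given 27, correct 29.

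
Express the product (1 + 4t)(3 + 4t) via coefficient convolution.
Ascending coefficients: a = [1, 4], b = [3, 4]. c[0] = 1×3 = 3; c[1] = 1×4 + 4×3 = 16; c[2] = 4×4 = 16. Result coefficients: [3, 16, 16] → 3 + 16t + 16t^2

3 + 16t + 16t^2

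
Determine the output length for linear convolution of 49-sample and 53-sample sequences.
Linear/full convolution length: m + n - 1 = 49 + 53 - 1 = 101

101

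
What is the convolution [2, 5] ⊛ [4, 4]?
y[0] = 2×4 = 8; y[1] = 2×4 + 5×4 = 28; y[2] = 5×4 = 20

[8, 28, 20]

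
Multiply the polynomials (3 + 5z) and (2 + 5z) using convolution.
Ascending coefficients: a = [3, 5], b = [2, 5]. c[0] = 3×2 = 6; c[1] = 3×5 + 5×2 = 25; c[2] = 5×5 = 25. Result coefficients: [6, 25, 25] → 6 + 25z + 25z^2

6 + 25z + 25z^2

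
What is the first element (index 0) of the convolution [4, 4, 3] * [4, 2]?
Use y[k] = Σ_i a[i]·b[k-i] at k=0. y[0] = 4×4 = 16

16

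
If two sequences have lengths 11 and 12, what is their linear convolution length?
Linear/full convolution length: m + n - 1 = 11 + 12 - 1 = 22

22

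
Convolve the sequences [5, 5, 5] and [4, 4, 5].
y[0] = 5×4 = 20; y[1] = 5×4 + 5×4 = 40; y[2] = 5×5 + 5×4 + 5×4 = 65; y[3] = 5×5 + 5×4 = 45; y[4] = 5×5 = 25

[20, 40, 65, 45, 25]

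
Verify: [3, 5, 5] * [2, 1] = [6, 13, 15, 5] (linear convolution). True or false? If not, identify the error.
Recompute linear convolution of [3, 5, 5] and [2, 1]: y[0] = 3×2 = 6; y[1] = 3×1 + 5×2 = 13; y[2] = 5×1 + 5×2 = 15; y[3] = 5×1 = 5 → [6, 13, 15, 5]. Given [6, 13, 15, 5] matches, so answer: Yes

Yes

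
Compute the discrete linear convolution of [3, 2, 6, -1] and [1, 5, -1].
y[0] = 3×1 = 3; y[1] = 3×5 + 2×1 = 17; y[2] = 3×-1 + 2×5 + 6×1 = 13; y[3] = 2×-1 + 6×5 + -1×1 = 27; y[4] = 6×-1 + -1×5 = -11; y[5] = -1×-1 = 1

[3, 17, 13, 27, -11, 1]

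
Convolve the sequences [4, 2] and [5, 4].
y[0] = 4×5 = 20; y[1] = 4×4 + 2×5 = 26; y[2] = 2×4 = 8

[20, 26, 8]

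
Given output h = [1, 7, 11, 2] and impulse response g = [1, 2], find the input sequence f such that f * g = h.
Deconvolve h=[1, 7, 11, 2] by g=[1, 2]. Since g[0]=1, solve forward: f[0] = h[0] / 1 = 1; f[1] = (h[1] - 1×2) / 1 = 5; f[2] = (h[2] - 5×2) / 1 = 1. So f = [1, 5, 1]. Check by forward convolution: h[0] = 1×1 = 1; h[1] = 1×2 + 5×1 = 7; h[2] = 5×2 + 1×1 = 11; h[3] = 1×2 = 2

[1, 5, 1]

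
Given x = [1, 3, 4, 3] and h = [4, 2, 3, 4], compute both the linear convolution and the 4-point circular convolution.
Linear: y_lin[0] = 1×4 = 4; y_lin[1] = 1×2 + 3×4 = 14; y_lin[2] = 1×3 + 3×2 + 4×4 = 25; y_lin[3] = 1×4 + 3×3 + 4×2 + 3×4 = 33; y_lin[4] = 3×4 + 4×3 + 3×2 = 30; y_lin[5] = 4×4 + 3×3 = 25; y_lin[6] = 3×4 = 12 → [4, 14, 25, 33, 30, 25, 12]. Circular (length 4): y[0] = 1×4 + 3×4 + 4×3 + 3×2 = 34; y[1] = 1×2 + 3×4 + 4×4 + 3×3 = 39; y[2] = 1×3 + 3×2 + 4×4 + 3×4 = 37; y[3] = 1×4 + 3×3 + 4×2 + 3×4 = 33 → [34, 39, 37, 33]

Linear: [4, 14, 25, 33, 30, 25, 12], Circular: [34, 39, 37, 33]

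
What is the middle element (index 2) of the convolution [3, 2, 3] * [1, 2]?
Use y[k] = Σ_i a[i]·b[k-i] at k=2. y[2] = 2×2 + 3×1 = 7

7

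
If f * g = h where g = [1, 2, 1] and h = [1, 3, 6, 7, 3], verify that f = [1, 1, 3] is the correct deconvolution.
Forward-compute [1, 1, 3] * [1, 2, 1]: h[0] = 1×1 = 1; h[1] = 1×2 + 1×1 = 3; h[2] = 1×1 + 1×2 + 3×1 = 6; h[3] = 1×1 + 3×2 = 7; h[4] = 3×1 = 3 → [1, 3, 6, 7, 3]. Matches given h = [1, 3, 6, 7, 3], so verified.

Verified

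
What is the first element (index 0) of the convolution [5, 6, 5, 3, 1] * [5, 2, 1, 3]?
Use y[k] = Σ_i a[i]·b[k-i] at k=0. y[0] = 5×5 = 25

25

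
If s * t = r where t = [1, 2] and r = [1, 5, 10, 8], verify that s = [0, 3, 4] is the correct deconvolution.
Forward-compute [0, 3, 4] * [1, 2]: r[0] = 0×1 = 0; r[1] = 0×2 + 3×1 = 3; r[2] = 3×2 + 4×1 = 10; r[3] = 4×2 = 8 → [0, 3, 10, 8]. Does not match given r = [1, 5, 10, 8].

Not verified. [0, 3, 4] * [1, 2] = [0, 3, 10, 8], which differs from [1, 5, 10, 8] at index 0.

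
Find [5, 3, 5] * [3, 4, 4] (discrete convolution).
y[0] = 5×3 = 15; y[1] = 5×4 + 3×3 = 29; y[2] = 5×4 + 3×4 + 5×3 = 47; y[3] = 3×4 + 5×4 = 32; y[4] = 5×4 = 20

[15, 29, 47, 32, 20]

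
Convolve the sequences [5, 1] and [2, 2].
y[0] = 5×2 = 10; y[1] = 5×2 + 1×2 = 12; y[2] = 1×2 = 2

[10, 12, 2]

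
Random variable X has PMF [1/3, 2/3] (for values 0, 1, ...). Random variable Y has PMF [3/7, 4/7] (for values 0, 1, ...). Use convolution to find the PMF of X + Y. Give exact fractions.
P(X+Y=k) = Σ_i P(X=i)·P(Y=k-i) — a convolution of [1/3, 2/3] and [3/7, 4/7]. P(X+Y=0) = (1/3)×(3/7) = 1/7; P(X+Y=1) = (1/3)×(4/7) + (2/3)×(3/7) = 4/21 + 2/7 = 10/21; P(X+Y=2) = (2/3)×(4/7) = 8/21. PMF: [1/7, 10/21, 8/21] (sums to 1 ✓)

[1/7, 10/21, 8/21]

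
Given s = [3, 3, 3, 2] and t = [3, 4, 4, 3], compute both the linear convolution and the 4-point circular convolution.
Linear: y_lin[0] = 3×3 = 9; y_lin[1] = 3×4 + 3×3 = 21; y_lin[2] = 3×4 + 3×4 + 3×3 = 33; y_lin[3] = 3×3 + 3×4 + 3×4 + 2×3 = 39; y_lin[4] = 3×3 + 3×4 + 2×4 = 29; y_lin[5] = 3×3 + 2×4 = 17; y_lin[6] = 2×3 = 6 → [9, 21, 33, 39, 29, 17, 6]. Circular (length 4): y[0] = 3×3 + 3×3 + 3×4 + 2×4 = 38; y[1] = 3×4 + 3×3 + 3×3 + 2×4 = 38; y[2] = 3×4 + 3×4 + 3×3 + 2×3 = 39; y[3] = 3×3 + 3×4 + 3×4 + 2×3 = 39 → [38, 38, 39, 39]

Linear: [9, 21, 33, 39, 29, 17, 6], Circular: [38, 38, 39, 39]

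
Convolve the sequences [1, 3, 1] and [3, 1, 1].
y[0] = 1×3 = 3; y[1] = 1×1 + 3×3 = 10; y[2] = 1×1 + 3×1 + 1×3 = 7; y[3] = 3×1 + 1×1 = 4; y[4] = 1×1 = 1

[3, 10, 7, 4, 1]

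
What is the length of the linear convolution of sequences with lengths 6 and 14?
Linear/full convolution length: m + n - 1 = 6 + 14 - 1 = 19

19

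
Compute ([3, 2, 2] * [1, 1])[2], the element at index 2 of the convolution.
Use y[k] = Σ_i a[i]·b[k-i] at k=2. y[2] = 2×1 + 2×1 = 4

4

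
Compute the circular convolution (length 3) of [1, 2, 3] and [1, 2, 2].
Use y[k] = Σ_j a[j]·b[(k-j) mod 3]. y[0] = 1×1 + 2×2 + 3×2 = 11; y[1] = 1×2 + 2×1 + 3×2 = 10; y[2] = 1×2 + 2×2 + 3×1 = 9. Result: [11, 10, 9]

[11, 10, 9]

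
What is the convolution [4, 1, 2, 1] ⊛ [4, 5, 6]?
y[0] = 4×4 = 16; y[1] = 4×5 + 1×4 = 24; y[2] = 4×6 + 1×5 + 2×4 = 37; y[3] = 1×6 + 2×5 + 1×4 = 20; y[4] = 2×6 + 1×5 = 17; y[5] = 1×6 = 6

[16, 24, 37, 20, 17, 6]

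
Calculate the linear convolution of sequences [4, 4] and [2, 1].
y[0] = 4×2 = 8; y[1] = 4×1 + 4×2 = 12; y[2] = 4×1 = 4

[8, 12, 4]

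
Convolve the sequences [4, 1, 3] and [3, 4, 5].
y[0] = 4×3 = 12; y[1] = 4×4 + 1×3 = 19; y[2] = 4×5 + 1×4 + 3×3 = 33; y[3] = 1×5 + 3×4 = 17; y[4] = 3×5 = 15

[12, 19, 33, 17, 15]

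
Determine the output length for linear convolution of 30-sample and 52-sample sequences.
Linear/full convolution length: m + n - 1 = 30 + 52 - 1 = 81

81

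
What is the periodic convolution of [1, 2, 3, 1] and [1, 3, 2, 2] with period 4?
Use y[k] = Σ_j f[j]·g[(k-j) mod 4]. y[0] = 1×1 + 2×2 + 3×2 + 1×3 = 14; y[1] = 1×3 + 2×1 + 3×2 + 1×2 = 13; y[2] = 1×2 + 2×3 + 3×1 + 1×2 = 13; y[3] = 1×2 + 2×2 + 3×3 + 1×1 = 16. Result: [14, 13, 13, 16]

[14, 13, 13, 16]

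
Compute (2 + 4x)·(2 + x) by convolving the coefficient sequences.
Ascending coefficients: a = [2, 4], b = [2, 1]. c[0] = 2×2 = 4; c[1] = 2×1 + 4×2 = 10; c[2] = 4×1 = 4. Result coefficients: [4, 10, 4] → 4 + 10x + 4x^2

4 + 10x + 4x^2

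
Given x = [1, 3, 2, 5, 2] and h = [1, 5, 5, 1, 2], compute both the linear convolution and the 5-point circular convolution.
Linear: y_lin[0] = 1×1 = 1; y_lin[1] = 1×5 + 3×1 = 8; y_lin[2] = 1×5 + 3×5 + 2×1 = 22; y_lin[3] = 1×1 + 3×5 + 2×5 + 5×1 = 31; y_lin[4] = 1×2 + 3×1 + 2×5 + 5×5 + 2×1 = 42; y_lin[5] = 3×2 + 2×1 + 5×5 + 2×5 = 43; y_lin[6] = 2×2 + 5×1 + 2×5 = 19; y_lin[7] = 5×2 + 2×1 = 12; y_lin[8] = 2×2 = 4 → [1, 8, 22, 31, 42, 43, 19, 12, 4]. Circular (length 5): y[0] = 1×1 + 3×2 + 2×1 + 5×5 + 2×5 = 44; y[1] = 1×5 + 3×1 + 2×2 + 5×1 + 2×5 = 27; y[2] = 1×5 + 3×5 + 2×1 + 5×2 + 2×1 = 34; y[3] = 1×1 + 3×5 + 2×5 + 5×1 + 2×2 = 35; y[4] = 1×2 + 3×1 + 2×5 + 5×5 + 2×1 = 42 → [44, 27, 34, 35, 42]

Linear: [1, 8, 22, 31, 42, 43, 19, 12, 4], Circular: [44, 27, 34, 35, 42]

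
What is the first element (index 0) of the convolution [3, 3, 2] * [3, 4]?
Use y[k] = Σ_i a[i]·b[k-i] at k=0. y[0] = 3×3 = 9

9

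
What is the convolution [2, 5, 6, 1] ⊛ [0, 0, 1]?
y[0] = 2×0 = 0; y[1] = 2×0 + 5×0 = 0; y[2] = 2×1 + 5×0 + 6×0 = 2; y[3] = 5×1 + 6×0 + 1×0 = 5; y[4] = 6×1 + 1×0 = 6; y[5] = 1×1 = 1

[0, 0, 2, 5, 6, 1]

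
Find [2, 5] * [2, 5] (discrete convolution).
y[0] = 2×2 = 4; y[1] = 2×5 + 5×2 = 20; y[2] = 5×5 = 25

[4, 20, 25]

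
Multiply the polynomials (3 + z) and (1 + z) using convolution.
Ascending coefficients: a = [3, 1], b = [1, 1]. c[0] = 3×1 = 3; c[1] = 3×1 + 1×1 = 4; c[2] = 1×1 = 1. Result coefficients: [3, 4, 1] → 3 + 4z + z^2

3 + 4z + z^2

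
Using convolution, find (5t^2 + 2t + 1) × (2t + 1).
Ascending coefficients: a = [1, 2, 5], b = [1, 2]. c[0] = 1×1 = 1; c[1] = 1×2 + 2×1 = 4; c[2] = 2×2 + 5×1 = 9; c[3] = 5×2 = 10. Result coefficients: [1, 4, 9, 10] → 10t^3 + 9t^2 + 4t + 1

10t^3 + 9t^2 + 4t + 1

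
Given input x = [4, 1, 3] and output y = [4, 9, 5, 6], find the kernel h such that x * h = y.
Output length 4 = len(x) + len(h) - 1 ⇒ len(h) = 2. Solve h forward using h[k] = (y[k] - Σ_{i≥1} x[i]·h[k-i]) / x[0]: h[0] = y[0] / x[0] = 4 / 4 = 1; h[1] = (y[1] - 1×1) / x[0] = (9 - 1×1) / 4 = 2. So h = [1, 2]. Forward-check [4, 1, 3] * [1, 2]: y[0] = 4×1 = 4; y[1] = 4×2 + 1×1 = 9; y[2] = 1×2 + 3×1 = 5; y[3] = 3×2 = 6 → [4, 9, 5, 6] ✓

[1, 2]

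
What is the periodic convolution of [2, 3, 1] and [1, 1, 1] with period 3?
Use y[k] = Σ_j a[j]·b[(k-j) mod 3]. y[0] = 2×1 + 3×1 + 1×1 = 6; y[1] = 2×1 + 3×1 + 1×1 = 6; y[2] = 2×1 + 3×1 + 1×1 = 6. Result: [6, 6, 6]

[6, 6, 6]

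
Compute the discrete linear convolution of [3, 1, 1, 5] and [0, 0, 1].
y[0] = 3×0 = 0; y[1] = 3×0 + 1×0 = 0; y[2] = 3×1 + 1×0 + 1×0 = 3; y[3] = 1×1 + 1×0 + 5×0 = 1; y[4] = 1×1 + 5×0 = 1; y[5] = 5×1 = 5

[0, 0, 3, 1, 1, 5]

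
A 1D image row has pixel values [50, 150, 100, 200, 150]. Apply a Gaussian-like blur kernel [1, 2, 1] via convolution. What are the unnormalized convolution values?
Convolve image row [50, 150, 100, 200, 150] with kernel [1, 2, 1]: y[0] = 50×1 = 50; y[1] = 50×2 + 150×1 = 250; y[2] = 50×1 + 150×2 + 100×1 = 450; y[3] = 150×1 + 100×2 + 200×1 = 550; y[4] = 100×1 + 200×2 + 150×1 = 650; y[5] = 200×1 + 150×2 = 500; y[6] = 150×1 = 150 → [50, 250, 450, 550, 650, 500, 150]. Normalization factor = sum(kernel) = 4.

[50, 250, 450, 550, 650, 500, 150]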